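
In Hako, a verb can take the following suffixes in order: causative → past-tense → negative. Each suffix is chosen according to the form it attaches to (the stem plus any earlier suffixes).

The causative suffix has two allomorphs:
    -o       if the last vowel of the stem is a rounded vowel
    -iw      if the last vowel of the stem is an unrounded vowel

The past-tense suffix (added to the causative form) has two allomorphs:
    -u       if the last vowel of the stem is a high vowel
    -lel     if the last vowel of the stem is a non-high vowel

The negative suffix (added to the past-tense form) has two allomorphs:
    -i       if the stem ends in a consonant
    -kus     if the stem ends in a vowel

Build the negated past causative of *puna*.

*puna*: last vowel = /a/, an unrounded vowel → -iw → *punaiw*.
The last vowel of the causative form *punaiw* is /i/, which is a high vowel, so the past-tense suffix is -u, giving *punaiwu*.
Since the final sound of the past-tense form *punaiwu* is /u/ (a vowel), it takes -kus, giving *punaiwukus*.

punaiwukus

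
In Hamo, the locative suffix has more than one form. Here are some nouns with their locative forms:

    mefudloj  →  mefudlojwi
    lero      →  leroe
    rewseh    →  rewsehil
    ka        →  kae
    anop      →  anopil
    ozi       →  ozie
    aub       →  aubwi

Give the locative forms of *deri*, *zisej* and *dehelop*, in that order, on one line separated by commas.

derie, zisejwi, dehelopil

Looking at the final sound of each stem: -il when the stem ends in a voiceless consonant (*rewseh*, *anop*); -wi when the stem ends in a voiced consonant (*mefudloj*, *aub*); -e when the stem ends in a vowel (*lero*, *ka*, *ozi*).
*deri* — final sound /i/ (a vowel) → -e → *derie*.
*zisej* — final sound /j/ (a voiced consonant) → -wi → *zisejwi*.
*dehelop*: final sound = /p/, a voiceless consonant → -il → *dehelopil*.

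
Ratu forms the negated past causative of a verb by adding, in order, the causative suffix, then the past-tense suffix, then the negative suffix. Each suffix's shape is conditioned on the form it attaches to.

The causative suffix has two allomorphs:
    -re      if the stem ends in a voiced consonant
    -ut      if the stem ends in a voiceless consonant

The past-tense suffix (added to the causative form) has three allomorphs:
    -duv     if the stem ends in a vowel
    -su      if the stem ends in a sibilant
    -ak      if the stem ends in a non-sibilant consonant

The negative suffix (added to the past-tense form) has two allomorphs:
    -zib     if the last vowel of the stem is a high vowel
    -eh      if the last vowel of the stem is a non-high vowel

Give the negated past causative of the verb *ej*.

*ej*: final consonant = /j/, voiced → -re → *ejre*.
The final sound of the causative form *ejre* is /e/, which is a vowel, so the past-tense suffix is -duv, giving *ejreduv*.
The last vowel of the past-tense form *ejreduv* is /u/, which is a high vowel, so the negative suffix is -zib, giving *ejreduvzib*.

ejreduvzib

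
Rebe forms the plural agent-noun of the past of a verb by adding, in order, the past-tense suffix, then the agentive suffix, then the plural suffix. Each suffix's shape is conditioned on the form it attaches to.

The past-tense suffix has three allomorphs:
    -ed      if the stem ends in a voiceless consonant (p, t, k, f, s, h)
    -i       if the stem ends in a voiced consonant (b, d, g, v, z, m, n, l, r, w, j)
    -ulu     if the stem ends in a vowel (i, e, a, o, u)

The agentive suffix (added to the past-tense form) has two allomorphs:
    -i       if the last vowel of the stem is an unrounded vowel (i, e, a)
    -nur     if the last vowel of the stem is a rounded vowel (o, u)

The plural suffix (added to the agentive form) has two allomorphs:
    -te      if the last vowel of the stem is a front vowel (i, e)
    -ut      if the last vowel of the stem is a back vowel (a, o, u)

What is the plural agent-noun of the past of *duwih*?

duwihedite

The final sound of *duwih* is /h/, which is a voiceless consonant, so the past-tense suffix is -ed, giving *duwihed*.
Since the last vowel of the past-tense form *duwihed* is /e/ (an unrounded vowel), it takes -i, giving *duwihedi*.
Since the last vowel of the agentive form *duwihedi* is /i/ (a front vowel), it takes -te, giving *duwihedite*.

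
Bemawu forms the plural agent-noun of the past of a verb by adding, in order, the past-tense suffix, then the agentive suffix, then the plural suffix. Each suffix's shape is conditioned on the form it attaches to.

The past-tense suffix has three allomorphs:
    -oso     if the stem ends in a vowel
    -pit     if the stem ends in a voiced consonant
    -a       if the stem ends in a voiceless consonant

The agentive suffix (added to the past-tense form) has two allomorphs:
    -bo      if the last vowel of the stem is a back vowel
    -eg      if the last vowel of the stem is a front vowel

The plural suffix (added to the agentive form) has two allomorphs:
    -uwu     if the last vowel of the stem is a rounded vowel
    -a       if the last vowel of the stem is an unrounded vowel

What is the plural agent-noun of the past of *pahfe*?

*pahfe*: final sound = /e/, a vowel → -oso → *pahfeoso*.
The past-tense form *pahfeoso* — last vowel /o/ (a back vowel) → -bo → *pahfeosobo*.
The last vowel of the agentive form *pahfeosobo* is /o/, which is a rounded vowel, so the plural suffix is -uwu, giving *pahfeosobouwu*.

pahfeosobouwu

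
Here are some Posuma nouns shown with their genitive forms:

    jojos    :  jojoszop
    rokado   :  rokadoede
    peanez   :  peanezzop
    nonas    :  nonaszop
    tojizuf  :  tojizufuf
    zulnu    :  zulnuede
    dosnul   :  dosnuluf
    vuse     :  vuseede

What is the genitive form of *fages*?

The pattern is sibilance of the final sound: -zop when the stem ends in a sibilant (*jojos*, *peanez*, *nonas*); -uf when the stem ends in a non-sibilant consonant (*tojizuf*, *dosnul*); -ede when the stem ends in a vowel (*rokado*, *zulnu*, *vuse*).
*fages* — final sound /s/ (a sibilant) → -zop → *fageszop*.

fageszop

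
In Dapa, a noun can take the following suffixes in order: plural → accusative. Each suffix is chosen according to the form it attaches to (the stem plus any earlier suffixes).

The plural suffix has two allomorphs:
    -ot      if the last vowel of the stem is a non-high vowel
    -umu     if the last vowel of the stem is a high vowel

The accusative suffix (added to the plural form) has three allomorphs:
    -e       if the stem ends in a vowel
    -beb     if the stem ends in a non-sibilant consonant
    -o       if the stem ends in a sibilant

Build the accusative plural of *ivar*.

ivarotbeb

Since the last vowel of *ivar* is /a/ (a non-high vowel), it takes -ot, giving *ivarot*.
Since the final sound of the plural form *ivarot* is /t/ (a non-sibilant consonant), it takes -beb, giving *ivarotbeb*.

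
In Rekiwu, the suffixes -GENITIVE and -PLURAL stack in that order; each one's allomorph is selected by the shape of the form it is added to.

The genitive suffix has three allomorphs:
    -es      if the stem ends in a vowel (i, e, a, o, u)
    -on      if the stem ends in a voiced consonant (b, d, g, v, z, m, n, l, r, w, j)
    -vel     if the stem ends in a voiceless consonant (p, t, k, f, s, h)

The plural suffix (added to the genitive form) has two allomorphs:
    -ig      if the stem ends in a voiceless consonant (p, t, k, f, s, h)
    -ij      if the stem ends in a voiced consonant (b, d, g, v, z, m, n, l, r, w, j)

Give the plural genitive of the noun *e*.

eesig

*e* — final sound /e/ (a vowel) → -es → *ees*.
The genitive form *ees*: final consonant = /s/, voiceless → -ig → *eesig*.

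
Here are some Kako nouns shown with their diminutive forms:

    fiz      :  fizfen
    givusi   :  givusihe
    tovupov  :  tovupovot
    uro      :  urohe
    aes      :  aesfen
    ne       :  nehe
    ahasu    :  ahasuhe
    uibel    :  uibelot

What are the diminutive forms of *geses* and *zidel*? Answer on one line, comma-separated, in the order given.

gesesfen, zidelot

The pattern is sibilance of the final sound: -fen when the stem ends in a sibilant (*fiz*, *aes*); -ot when the stem ends in a non-sibilant consonant (*tovupov*, *uibel*); -he when the stem ends in a vowel (*givusi*, *uro*, *ne*, *ahasu*).
The final sound of *geses* is /s/, which is a sibilant, so the suffix is -fen, giving *gesesfen*.
The final sound of *zidel* is /l/, which is a non-sibilant consonant, so the suffix is -ot, giving *zidelot*.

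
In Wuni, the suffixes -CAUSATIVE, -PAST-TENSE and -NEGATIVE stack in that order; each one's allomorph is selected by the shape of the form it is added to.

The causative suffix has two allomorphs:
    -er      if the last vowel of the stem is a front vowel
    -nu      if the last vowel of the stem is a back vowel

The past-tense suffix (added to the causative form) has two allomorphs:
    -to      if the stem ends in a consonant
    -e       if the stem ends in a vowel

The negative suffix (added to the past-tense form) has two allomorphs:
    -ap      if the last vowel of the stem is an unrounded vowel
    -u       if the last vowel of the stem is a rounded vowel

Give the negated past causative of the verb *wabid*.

Since the last vowel of *wabid* is /i/ (a front vowel), it takes -er, giving *wabider*.
The causative form *wabider* — final sound /r/ (a consonant) → -to → *wabiderto*.
The past-tense form *wabiderto* — last vowel /o/ (a rounded vowel) → -u → *wabidertou*.

wabidertou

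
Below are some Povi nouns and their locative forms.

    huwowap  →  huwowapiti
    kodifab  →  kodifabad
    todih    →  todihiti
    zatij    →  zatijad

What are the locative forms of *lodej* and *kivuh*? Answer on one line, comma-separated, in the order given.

The pattern is voicing of the final consonant: -iti when the stem ends in a voiceless consonant (*huwowap*, *todih*); -ad when the stem ends in a voiced consonant (*kodifab*, *zatij*).
*lodej*: final consonant = /j/, voiced → -ad → *lodejad*.
Since the final consonant of *kivuh* is /h/ (voiceless), it takes -iti, giving *kivuhiti*.

lodejad, kivuhiti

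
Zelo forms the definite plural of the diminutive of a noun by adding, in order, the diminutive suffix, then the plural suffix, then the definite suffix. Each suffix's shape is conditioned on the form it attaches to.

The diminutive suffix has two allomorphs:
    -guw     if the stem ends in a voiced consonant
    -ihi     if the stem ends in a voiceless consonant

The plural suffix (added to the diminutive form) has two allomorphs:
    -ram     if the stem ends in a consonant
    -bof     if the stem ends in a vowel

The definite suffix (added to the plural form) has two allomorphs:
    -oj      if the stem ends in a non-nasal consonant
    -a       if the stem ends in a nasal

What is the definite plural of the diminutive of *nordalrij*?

*nordalrij* — final consonant /j/ (voiced) → -guw → *nordalrijguw*.
Since the final sound of the diminutive form *nordalrijguw* is /w/ (a consonant), it takes -ram, giving *nordalrijguwram*.
The plural form *nordalrijguwram*: final consonant = /m/, a nasal → -a → *nordalrijguwrama*.

nordalrijguwrama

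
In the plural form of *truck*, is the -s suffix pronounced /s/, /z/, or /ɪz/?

/s/

The stem *truck* ends in a voiceless non-sibilant consonant.
The plural suffix surfaces as /ɪz/ after sibilants, /s/ after other voiceless consonants, and /z/ after other voiced sounds.
So the plural -s on *truck* is pronounced /s/.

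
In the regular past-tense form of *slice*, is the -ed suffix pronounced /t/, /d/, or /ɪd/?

/t/

The stem *slice* ends in a voiceless consonant other than /t/.
The -ed suffix is realized as /ɪd/ after /t, d/; as /t/ after other voiceless consonants; and as /d/ after other voiced sounds.
So -ed on *slice* is pronounced /t/.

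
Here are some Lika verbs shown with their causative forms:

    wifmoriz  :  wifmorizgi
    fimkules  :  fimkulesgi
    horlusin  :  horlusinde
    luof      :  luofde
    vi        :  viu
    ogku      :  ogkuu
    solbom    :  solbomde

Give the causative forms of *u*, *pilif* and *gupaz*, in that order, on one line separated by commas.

Looking at the final sound of each stem: -gi when the stem ends in a sibilant (*wifmoriz*, *fimkules*); -de when the stem ends in a non-sibilant consonant (*horlusin*, *luof*, *solbom*); -u when the stem ends in a vowel (*vi*, *ogku*).
*u* — final sound /u/ (a vowel) → -u → *uu*.
*pilif*: final sound = /f/, a non-sibilant consonant → -de → *pilifde*.
*gupaz*: final sound = /z/, a sibilant → -gi → *gupazgi*.

uu, pilifde, gupazgi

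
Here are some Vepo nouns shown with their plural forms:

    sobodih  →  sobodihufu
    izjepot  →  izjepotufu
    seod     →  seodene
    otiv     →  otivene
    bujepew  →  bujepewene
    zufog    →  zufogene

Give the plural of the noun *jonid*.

jonidene

The alternation tracks the final consonant of the stem — -ufu when the stem ends in a voiceless consonant (*sobodih*, *izjepot*); -ene when the stem ends in a voiced consonant (*seod*, *otiv*, *bujepew*, *zufog*).
Since the final consonant of *jonid* is /d/ (voiced), it takes -ene, giving *jonidene*.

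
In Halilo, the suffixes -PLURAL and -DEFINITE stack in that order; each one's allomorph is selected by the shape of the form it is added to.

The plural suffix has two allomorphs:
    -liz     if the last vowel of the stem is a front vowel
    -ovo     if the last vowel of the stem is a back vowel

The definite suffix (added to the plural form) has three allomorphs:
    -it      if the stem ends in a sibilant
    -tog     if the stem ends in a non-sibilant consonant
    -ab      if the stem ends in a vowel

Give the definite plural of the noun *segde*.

segdelizit

Since the last vowel of *segde* is /e/ (a front vowel), it takes -liz, giving *segdeliz*.
The final sound of the plural form *segdeliz* is /z/, which is a sibilant, so the definite suffix is -it, giving *segdelizit*.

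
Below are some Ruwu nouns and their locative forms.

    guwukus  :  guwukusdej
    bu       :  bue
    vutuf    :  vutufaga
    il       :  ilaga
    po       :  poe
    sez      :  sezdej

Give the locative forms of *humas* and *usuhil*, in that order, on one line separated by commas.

Looking at the final sound of each stem: -dej when the stem ends in a sibilant (*guwukus*, *sez*); -aga when the stem ends in a non-sibilant consonant (*vutuf*, *il*); -e when the stem ends in a vowel (*bu*, *po*).
*humas* — final sound /s/ (a sibilant) → -dej → *humasdej*.
*usuhil* — final sound /l/ (a non-sibilant consonant) → -aga → *usuhilaga*.

humasdej, usuhilaga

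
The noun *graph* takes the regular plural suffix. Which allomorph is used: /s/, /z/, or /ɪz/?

The stem *graph* ends in a voiceless non-sibilant consonant.
The plural suffix surfaces as /ɪz/ after sibilants, /s/ after other voiceless consonants, and /z/ after other voiced sounds.
So the plural -s on *graph* is pronounced /s/.

/s/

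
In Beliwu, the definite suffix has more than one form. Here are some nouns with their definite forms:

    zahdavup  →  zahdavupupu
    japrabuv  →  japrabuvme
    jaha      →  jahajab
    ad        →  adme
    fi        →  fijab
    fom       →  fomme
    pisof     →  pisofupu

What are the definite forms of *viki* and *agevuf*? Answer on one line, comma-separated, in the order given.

vikijab, agevufupu

The suffix is conditioned by the final sound: -upu when the stem ends in a voiceless consonant (*zahdavup*, *pisof*); -me when the stem ends in a voiced consonant (*japrabuv*, *ad*, *fom*); -jab when the stem ends in a vowel (*jaha*, *fi*).
*viki* — final sound /i/ (a vowel) → -jab → *vikijab*.
Since the final sound of *agevuf* is /f/ (a voiceless consonant), it takes -upu, giving *agevufupu*.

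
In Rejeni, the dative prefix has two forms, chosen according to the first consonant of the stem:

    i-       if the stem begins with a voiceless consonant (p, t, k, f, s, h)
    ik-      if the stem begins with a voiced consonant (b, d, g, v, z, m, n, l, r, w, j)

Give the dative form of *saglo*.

*saglo* — first consonant /s/ (voiceless) → i- → *isaglo*.

isaglo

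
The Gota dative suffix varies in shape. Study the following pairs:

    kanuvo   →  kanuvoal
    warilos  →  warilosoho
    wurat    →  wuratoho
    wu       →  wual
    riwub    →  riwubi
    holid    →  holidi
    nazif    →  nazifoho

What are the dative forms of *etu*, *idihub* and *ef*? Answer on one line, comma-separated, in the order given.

The alternation tracks the final sound of the stem — -oho when the stem ends in a voiceless consonant (*warilos*, *wurat*, *nazif*); -i when the stem ends in a voiced consonant (*riwub*, *holid*); -al when the stem ends in a vowel (*kanuvo*, *wu*).
Since the final sound of *etu* is /u/ (a vowel), it takes -al, giving *etual*.
The final sound of *idihub* is /b/, which is a voiced consonant, so the suffix is -i, giving *idihubi*.
*ef*: final sound = /f/, a voiceless consonant → -oho → *efoho*.

etual, idihubi, efoho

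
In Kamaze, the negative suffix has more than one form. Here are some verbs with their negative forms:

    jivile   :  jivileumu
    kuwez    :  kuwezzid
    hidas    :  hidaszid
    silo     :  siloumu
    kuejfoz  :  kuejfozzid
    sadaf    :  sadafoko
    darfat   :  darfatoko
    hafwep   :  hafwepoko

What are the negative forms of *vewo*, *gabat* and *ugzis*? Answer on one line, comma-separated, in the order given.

vewoumu, gabatoko, ugziszid

The suffix is conditioned by the final sound: -zid when the stem ends in a sibilant (*kuwez*, *hidas*, *kuejfoz*); -oko when the stem ends in a non-sibilant consonant (*sadaf*, *darfat*, *hafwep*); -umu when the stem ends in a vowel (*jivile*, *silo*).
*vewo*: final sound = /o/, a vowel → -umu → *vewoumu*.
Since the final sound of *gabat* is /t/ (a non-sibilant consonant), it takes -oko, giving *gabatoko*.
The final sound of *ugzis* is /s/, which is a sibilant, so the suffix is -zid, giving *ugziszid*.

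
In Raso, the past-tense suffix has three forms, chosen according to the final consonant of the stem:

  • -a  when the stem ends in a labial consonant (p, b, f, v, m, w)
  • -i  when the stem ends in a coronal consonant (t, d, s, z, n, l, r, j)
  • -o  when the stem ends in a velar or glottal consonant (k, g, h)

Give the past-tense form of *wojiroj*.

*wojiroj*: final consonant = /j/, coronal → -i → *wojiroji*.

wojiroji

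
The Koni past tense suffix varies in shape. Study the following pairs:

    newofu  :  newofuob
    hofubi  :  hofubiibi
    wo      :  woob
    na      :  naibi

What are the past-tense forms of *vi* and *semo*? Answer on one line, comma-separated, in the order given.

viibi, semoob

The pattern is rounding harmony: -ob when the last vowel of the stem is a rounded vowel (*newofu*, *wo*); -ibi when the last vowel of the stem is an unrounded vowel (*hofubi*, *na*).
Since the last vowel of *vi* is /i/ (an unrounded vowel), it takes -ibi, giving *viibi*.
Since the last vowel of *semo* is /o/ (a rounded vowel), it takes -ob, giving *semoob*.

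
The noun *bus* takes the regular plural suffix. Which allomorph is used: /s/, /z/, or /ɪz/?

/ɪz/

The stem *bus* ends in a sibilant (/s, z, ʃ, ʒ, tʃ, dʒ/).
The plural suffix surfaces as /ɪz/ after sibilants, /s/ after other voiceless consonants, and /z/ after other voiced sounds.
So the plural -s on *bus* is pronounced /ɪz/.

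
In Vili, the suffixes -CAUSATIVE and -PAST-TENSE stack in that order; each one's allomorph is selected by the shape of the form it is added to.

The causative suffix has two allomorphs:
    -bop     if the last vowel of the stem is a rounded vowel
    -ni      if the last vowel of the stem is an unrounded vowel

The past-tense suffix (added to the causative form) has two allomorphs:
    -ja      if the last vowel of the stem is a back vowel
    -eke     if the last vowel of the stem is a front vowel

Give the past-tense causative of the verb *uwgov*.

*uwgov*: last vowel = /o/, a rounded vowel → -bop → *uwgovbop*.
The causative form *uwgovbop*: last vowel = /o/, a back vowel → -ja → *uwgovbopja*.

uwgovbopja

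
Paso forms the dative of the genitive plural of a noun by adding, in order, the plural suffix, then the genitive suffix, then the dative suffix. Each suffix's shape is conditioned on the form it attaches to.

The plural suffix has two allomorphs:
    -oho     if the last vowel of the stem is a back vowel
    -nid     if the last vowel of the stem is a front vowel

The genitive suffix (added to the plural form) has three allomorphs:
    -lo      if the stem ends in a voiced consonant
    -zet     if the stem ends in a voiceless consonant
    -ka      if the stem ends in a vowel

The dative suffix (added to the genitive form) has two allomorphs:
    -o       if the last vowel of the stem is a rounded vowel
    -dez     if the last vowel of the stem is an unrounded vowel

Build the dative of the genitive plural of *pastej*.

pastejnidloo

*pastej* — last vowel /e/ (a front vowel) → -nid → *pastejnid*.
The plural form *pastejnid* — final sound /d/ (a voiced consonant) → -lo → *pastejnidlo*.
The genitive form *pastejnidlo*: last vowel = /o/, a rounded vowel → -o → *pastejnidloo*.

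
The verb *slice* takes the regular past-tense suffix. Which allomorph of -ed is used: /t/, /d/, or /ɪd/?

/t/

The stem *slice* ends in a voiceless consonant other than /t/.
The -ed suffix is realized as /ɪd/ after /t, d/; as /t/ after other voiceless consonants; and as /d/ after other voiced sounds.
So -ed on *slice* is pronounced /t/.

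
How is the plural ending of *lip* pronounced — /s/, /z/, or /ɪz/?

/s/

The stem *lip* ends in a voiceless non-sibilant consonant.
The plural suffix surfaces as /ɪz/ after sibilants, /s/ after other voiceless consonants, and /z/ after other voiced sounds.
So the plural -s on *lip* is pronounced /s/.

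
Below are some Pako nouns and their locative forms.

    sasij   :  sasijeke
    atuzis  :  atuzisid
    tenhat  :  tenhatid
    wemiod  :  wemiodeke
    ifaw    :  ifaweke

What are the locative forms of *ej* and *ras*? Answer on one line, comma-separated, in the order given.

ejeke, rasid

The suffix is conditioned by the final consonant: -id when the stem ends in a voiceless consonant (*atuzis*, *tenhat*); -eke when the stem ends in a voiced consonant (*sasij*, *wemiod*, *ifaw*).
*ej* — final consonant /j/ (voiced) → -eke → *ejeke*.
*ras*: final consonant = /s/, voiceless → -id → *rasid*.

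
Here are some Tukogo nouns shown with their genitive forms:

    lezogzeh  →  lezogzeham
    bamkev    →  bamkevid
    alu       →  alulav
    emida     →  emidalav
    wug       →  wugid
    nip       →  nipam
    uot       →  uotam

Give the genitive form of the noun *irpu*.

irpulav

The suffix is conditioned by the final sound: -am when the stem ends in a voiceless consonant (*lezogzeh*, *nip*, *uot*); -id when the stem ends in a voiced consonant (*bamkev*, *wug*); -lav when the stem ends in a vowel (*alu*, *emida*).
Since the final sound of *irpu* is /u/ (a vowel), it takes -lav, giving *irpulav*.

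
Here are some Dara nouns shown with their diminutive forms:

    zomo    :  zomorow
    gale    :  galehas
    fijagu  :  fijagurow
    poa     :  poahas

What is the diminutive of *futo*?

futorow

Looking at the last vowel of each stem: -row when the last vowel of the stem is a rounded vowel (*zomo*, *fijagu*); -has when the last vowel of the stem is an unrounded vowel (*gale*, *poa*).
The last vowel of *futo* is /o/, which is a rounded vowel, so the suffix is -row, giving *futorow*.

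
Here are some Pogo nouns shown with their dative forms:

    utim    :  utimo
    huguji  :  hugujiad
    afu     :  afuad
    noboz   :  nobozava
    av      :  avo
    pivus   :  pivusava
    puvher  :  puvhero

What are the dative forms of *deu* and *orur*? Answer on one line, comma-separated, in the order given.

Looking at the final sound of each stem: -ava when the stem ends in a sibilant (*noboz*, *pivus*); -o when the stem ends in a non-sibilant consonant (*utim*, *av*, *puvher*); -ad when the stem ends in a vowel (*huguji*, *afu*).
*deu* — final sound /u/ (a vowel) → -ad → *deuad*.
Since the final sound of *orur* is /r/ (a non-sibilant consonant), it takes -o, giving *oruro*.

deuad, oruro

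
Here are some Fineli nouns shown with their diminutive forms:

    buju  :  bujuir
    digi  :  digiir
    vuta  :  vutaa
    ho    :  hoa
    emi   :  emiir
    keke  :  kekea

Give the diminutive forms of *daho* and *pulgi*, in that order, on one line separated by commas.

dahoa, pulgiir

The pattern is height harmony: -ir when the last vowel of the stem is a high vowel (*buju*, *digi*, *emi*); -a when the last vowel of the stem is a non-high vowel (*vuta*, *ho*, *keke*).
The last vowel of *daho* is /o/, which is a non-high vowel, so the suffix is -a, giving *dahoa*.
*pulgi*: last vowel = /i/, a high vowel → -ir → *pulgiir*.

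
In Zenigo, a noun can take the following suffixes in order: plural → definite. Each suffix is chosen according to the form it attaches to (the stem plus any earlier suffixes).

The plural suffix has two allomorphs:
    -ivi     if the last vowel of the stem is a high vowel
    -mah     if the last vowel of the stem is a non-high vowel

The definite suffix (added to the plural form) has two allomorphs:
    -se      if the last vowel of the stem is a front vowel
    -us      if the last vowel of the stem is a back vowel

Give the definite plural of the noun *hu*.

huivise

Since the last vowel of *hu* is /u/ (a high vowel), it takes -ivi, giving *huivi*.
The last vowel of the plural form *huivi* is /i/, which is a front vowel, so the definite suffix is -se, giving *huivise*.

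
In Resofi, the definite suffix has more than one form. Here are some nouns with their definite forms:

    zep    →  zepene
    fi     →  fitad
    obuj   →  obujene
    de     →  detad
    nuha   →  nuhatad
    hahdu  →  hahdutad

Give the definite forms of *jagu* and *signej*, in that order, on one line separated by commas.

Looking at the final sound of each stem: -ene when the stem ends in a consonant (*zep*, *obuj*); -tad when the stem ends in a vowel (*fi*, *de*, *nuha*, *hahdu*).
The final sound of *jagu* is /u/, which is a vowel, so the suffix is -tad, giving *jagutad*.
*signej* — final sound /j/ (a consonant) → -ene → *signejene*.

jagutad, signejene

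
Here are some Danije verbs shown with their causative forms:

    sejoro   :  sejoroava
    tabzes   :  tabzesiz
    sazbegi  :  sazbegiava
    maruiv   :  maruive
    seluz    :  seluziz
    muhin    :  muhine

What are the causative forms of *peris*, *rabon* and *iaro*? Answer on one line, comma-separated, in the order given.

The suffix is conditioned by the final sound: -iz when the stem ends in a sibilant (*tabzes*, *seluz*); -e when the stem ends in a non-sibilant consonant (*maruiv*, *muhin*); -ava when the stem ends in a vowel (*sejoro*, *sazbegi*).
The final sound of *peris* is /s/, which is a sibilant, so the suffix is -iz, giving *perisiz*.
Since the final sound of *rabon* is /n/ (a non-sibilant consonant), it takes -e, giving *rabone*.
*iaro*: final sound = /o/, a vowel → -ava → *iaroava*.

perisiz, rabone, iaroava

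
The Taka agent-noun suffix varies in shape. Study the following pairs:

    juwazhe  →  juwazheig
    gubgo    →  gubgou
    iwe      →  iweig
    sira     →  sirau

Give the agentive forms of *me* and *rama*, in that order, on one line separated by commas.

The alternation tracks the last vowel of the stem — -ig when the last vowel of the stem is a front vowel (*juwazhe*, *iwe*); -u when the last vowel of the stem is a back vowel (*gubgo*, *sira*).
The last vowel of *me* is /e/, which is a front vowel, so the suffix is -ig, giving *meig*.
*rama* — last vowel /a/ (a back vowel) → -u → *ramau*.

meig, ramau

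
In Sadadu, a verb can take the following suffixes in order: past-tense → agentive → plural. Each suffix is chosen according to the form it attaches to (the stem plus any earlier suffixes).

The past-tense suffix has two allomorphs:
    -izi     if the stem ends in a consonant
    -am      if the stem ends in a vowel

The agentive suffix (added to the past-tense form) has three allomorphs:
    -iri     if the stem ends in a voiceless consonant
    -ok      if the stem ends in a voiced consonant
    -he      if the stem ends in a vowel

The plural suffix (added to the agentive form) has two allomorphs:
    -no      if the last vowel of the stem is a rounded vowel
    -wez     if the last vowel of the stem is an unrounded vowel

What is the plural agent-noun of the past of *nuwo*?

nuwoamokno

*nuwo*: final sound = /o/, a vowel → -am → *nuwoam*.
The final sound of the past-tense form *nuwoam* is /m/, which is a voiced consonant, so the agentive suffix is -ok, giving *nuwoamok*.
Since the last vowel of the agentive form *nuwoamok* is /o/ (a rounded vowel), it takes -no, giving *nuwoamokno*.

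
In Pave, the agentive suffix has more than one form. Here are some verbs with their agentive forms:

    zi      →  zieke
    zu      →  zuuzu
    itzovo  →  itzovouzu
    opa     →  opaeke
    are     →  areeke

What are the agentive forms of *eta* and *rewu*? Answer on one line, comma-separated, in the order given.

etaeke, rewuuzu

The pattern is rounding harmony: -uzu when the last vowel of the stem is a rounded vowel (*zu*, *itzovo*); -eke when the last vowel of the stem is an unrounded vowel (*zi*, *opa*, *are*).
*eta* — last vowel /a/ (an unrounded vowel) → -eke → *etaeke*.
Since the last vowel of *rewu* is /u/ (a rounded vowel), it takes -uzu, giving *rewuuzu*.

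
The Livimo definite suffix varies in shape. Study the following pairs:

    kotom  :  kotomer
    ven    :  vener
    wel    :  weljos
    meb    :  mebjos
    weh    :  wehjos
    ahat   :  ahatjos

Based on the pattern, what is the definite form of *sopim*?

sopimer

The alternation tracks the final consonant of the stem — -er when the stem ends in a nasal (*kotom*, *ven*); -jos when the stem ends in a non-nasal consonant (*wel*, *meb*, *weh*, *ahat*).
Since the final consonant of *sopim* is /m/ (a nasal), it takes -er, giving *sopimer*.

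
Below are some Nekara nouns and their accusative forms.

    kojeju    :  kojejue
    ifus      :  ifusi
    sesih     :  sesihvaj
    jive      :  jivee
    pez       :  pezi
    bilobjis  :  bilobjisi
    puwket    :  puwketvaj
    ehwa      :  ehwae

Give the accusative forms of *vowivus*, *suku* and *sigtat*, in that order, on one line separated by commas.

Looking at the final sound of each stem: -i when the stem ends in a sibilant (*ifus*, *pez*, *bilobjis*); -vaj when the stem ends in a non-sibilant consonant (*sesih*, *puwket*); -e when the stem ends in a vowel (*kojeju*, *jive*, *ehwa*).
*vowivus* — final sound /s/ (a sibilant) → -i → *vowivusi*.
*suku*: final sound = /u/, a vowel → -e → *sukue*.
The final sound of *sigtat* is /t/, which is a non-sibilant consonant, so the suffix is -vaj, giving *sigtatvaj*.

vowivusi, sukue, sigtatvaj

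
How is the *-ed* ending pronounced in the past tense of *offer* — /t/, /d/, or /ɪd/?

/d/

The stem *offer* ends in a voiced sound other than /d/.
The -ed suffix is realized as /ɪd/ after /t, d/; as /t/ after other voiceless consonants; and as /d/ after other voiced sounds.
So -ed on *offer* is pronounced /d/.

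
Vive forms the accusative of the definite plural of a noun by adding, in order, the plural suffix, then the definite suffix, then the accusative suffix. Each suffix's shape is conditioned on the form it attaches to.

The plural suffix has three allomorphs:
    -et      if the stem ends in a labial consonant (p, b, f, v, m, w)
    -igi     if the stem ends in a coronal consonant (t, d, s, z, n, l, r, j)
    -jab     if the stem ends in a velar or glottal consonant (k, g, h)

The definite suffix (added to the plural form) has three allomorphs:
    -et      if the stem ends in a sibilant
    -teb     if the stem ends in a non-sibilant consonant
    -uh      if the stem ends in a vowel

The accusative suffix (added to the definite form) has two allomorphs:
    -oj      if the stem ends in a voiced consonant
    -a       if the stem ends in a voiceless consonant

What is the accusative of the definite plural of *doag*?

doagjabteboj

*doag* — final consonant /g/ (velar/glottal) → -jab → *doagjab*.
The plural form *doagjab*: final sound = /b/, a non-sibilant consonant → -teb → *doagjabteb*.
Since the final consonant of the definite form *doagjabteb* is /b/ (voiced), it takes -oj, giving *doagjabteboj*.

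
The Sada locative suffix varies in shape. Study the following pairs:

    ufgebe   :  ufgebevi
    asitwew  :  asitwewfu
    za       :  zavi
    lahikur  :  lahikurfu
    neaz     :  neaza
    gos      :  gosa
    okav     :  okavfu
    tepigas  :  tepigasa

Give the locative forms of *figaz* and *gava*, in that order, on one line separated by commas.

figaza, gavavi

The alternation tracks the final sound of the stem — -a when the stem ends in a sibilant (*neaz*, *gos*, *tepigas*); -fu when the stem ends in a non-sibilant consonant (*asitwew*, *lahikur*, *okav*); -vi when the stem ends in a vowel (*ufgebe*, *za*).
*figaz* — final sound /z/ (a sibilant) → -a → *figaza*.
The final sound of *gava* is /a/, which is a vowel, so the suffix is -vi, giving *gavavi*.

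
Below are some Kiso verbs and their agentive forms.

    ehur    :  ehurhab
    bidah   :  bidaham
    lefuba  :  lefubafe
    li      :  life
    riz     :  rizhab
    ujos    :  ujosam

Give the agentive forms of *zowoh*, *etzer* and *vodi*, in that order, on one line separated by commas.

The suffix is conditioned by the final sound: -am when the stem ends in a voiceless consonant (*bidah*, *ujos*); -hab when the stem ends in a voiced consonant (*ehur*, *riz*); -fe when the stem ends in a vowel (*lefuba*, *li*).
Since the final sound of *zowoh* is /h/ (a voiceless consonant), it takes -am, giving *zowoham*.
The final sound of *etzer* is /r/, which is a voiced consonant, so the suffix is -hab, giving *etzerhab*.
*vodi*: final sound = /i/, a vowel → -fe → *vodife*.

zowoham, etzerhab, vodife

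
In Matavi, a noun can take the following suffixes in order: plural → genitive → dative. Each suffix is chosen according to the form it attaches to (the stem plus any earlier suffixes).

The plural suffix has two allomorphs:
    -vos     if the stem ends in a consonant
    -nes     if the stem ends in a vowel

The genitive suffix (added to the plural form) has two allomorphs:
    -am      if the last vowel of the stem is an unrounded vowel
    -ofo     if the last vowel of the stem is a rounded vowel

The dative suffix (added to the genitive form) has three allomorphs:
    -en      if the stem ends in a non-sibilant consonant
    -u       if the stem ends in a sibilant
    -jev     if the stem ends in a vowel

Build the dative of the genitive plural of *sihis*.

sihisvosofojev

Since the final sound of *sihis* is /s/ (a consonant), it takes -vos, giving *sihisvos*.
The plural form *sihisvos* — last vowel /o/ (a rounded vowel) → -ofo → *sihisvosofo*.
The final sound of the genitive form *sihisvosofo* is /o/, which is a vowel, so the dative suffix is -jev, giving *sihisvosofojev*.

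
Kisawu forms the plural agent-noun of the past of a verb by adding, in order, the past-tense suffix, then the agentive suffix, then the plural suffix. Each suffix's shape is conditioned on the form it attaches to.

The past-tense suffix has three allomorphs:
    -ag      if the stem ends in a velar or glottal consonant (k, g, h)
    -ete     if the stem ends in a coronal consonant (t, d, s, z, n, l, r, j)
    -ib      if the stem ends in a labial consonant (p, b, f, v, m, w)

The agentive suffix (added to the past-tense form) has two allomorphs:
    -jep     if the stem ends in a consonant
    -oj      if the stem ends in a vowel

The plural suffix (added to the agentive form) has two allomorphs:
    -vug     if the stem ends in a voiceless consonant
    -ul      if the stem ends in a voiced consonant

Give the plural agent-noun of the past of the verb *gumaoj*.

*gumaoj*: final consonant = /j/, coronal → -ete → *gumaojete*.
The final sound of the past-tense form *gumaojete* is /e/, which is a vowel, so the agentive suffix is -oj, giving *gumaojeteoj*.
The agentive form *gumaojeteoj* — final consonant /j/ (voiced) → -ul → *gumaojeteojul*.

gumaojeteojul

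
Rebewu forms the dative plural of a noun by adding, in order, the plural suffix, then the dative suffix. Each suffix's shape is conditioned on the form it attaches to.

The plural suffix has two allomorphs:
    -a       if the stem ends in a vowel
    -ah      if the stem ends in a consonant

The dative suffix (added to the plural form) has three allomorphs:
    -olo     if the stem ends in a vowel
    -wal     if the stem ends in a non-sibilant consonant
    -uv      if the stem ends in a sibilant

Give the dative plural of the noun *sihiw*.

The final sound of *sihiw* is /w/, which is a consonant, so the plural suffix is -ah, giving *sihiwah*.
The plural form *sihiwah*: final sound = /h/, a non-sibilant consonant → -wal → *sihiwahwal*.

sihiwahwal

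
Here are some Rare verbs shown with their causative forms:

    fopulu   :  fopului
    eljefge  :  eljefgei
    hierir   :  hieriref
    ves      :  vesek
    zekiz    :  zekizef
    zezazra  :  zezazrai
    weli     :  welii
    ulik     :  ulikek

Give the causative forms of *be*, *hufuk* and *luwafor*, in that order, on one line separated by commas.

bei, hufukek, luwaforef

Looking at the final sound of each stem: -ek when the stem ends in a voiceless consonant (*ves*, *ulik*); -ef when the stem ends in a voiced consonant (*hierir*, *zekiz*); -i when the stem ends in a vowel (*fopulu*, *eljefge*, *zezazra*, *weli*).
The final sound of *be* is /e/, which is a vowel, so the suffix is -i, giving *bei*.
*hufuk* — final sound /k/ (a voiceless consonant) → -ek → *hufukek*.
Since the final sound of *luwafor* is /r/ (a voiced consonant), it takes -ef, giving *luwaforef*.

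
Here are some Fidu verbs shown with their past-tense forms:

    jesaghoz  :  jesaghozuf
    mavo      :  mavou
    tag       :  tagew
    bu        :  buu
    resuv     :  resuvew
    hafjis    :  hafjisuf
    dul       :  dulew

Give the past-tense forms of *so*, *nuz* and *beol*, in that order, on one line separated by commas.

sou, nuzuf, beolew

The alternation tracks the final sound of the stem — -uf when the stem ends in a sibilant (*jesaghoz*, *hafjis*); -ew when the stem ends in a non-sibilant consonant (*tag*, *resuv*, *dul*); -u when the stem ends in a vowel (*mavo*, *bu*).
The final sound of *so* is /o/, which is a vowel, so the suffix is -u, giving *sou*.
*nuz*: final sound = /z/, a sibilant → -uf → *nuzuf*.
The final sound of *beol* is /l/, which is a non-sibilant consonant, so the suffix is -ew, giving *beolew*.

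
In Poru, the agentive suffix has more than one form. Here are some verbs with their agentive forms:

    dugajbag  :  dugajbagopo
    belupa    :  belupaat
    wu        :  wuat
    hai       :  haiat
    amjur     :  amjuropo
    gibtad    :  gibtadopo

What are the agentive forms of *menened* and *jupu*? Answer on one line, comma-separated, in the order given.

The suffix is conditioned by the final sound: -opo when the stem ends in a consonant (*dugajbag*, *amjur*, *gibtad*); -at when the stem ends in a vowel (*belupa*, *wu*, *hai*).
*menened*: final sound = /d/, a consonant → -opo → *menenedopo*.
*jupu* — final sound /u/ (a vowel) → -at → *jupuat*.

menenedopo, jupuat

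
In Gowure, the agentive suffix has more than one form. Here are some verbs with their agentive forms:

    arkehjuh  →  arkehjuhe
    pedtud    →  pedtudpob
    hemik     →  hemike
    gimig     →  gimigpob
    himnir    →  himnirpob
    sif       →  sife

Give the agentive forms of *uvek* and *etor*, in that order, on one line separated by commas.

uveke, etorpob

The alternation tracks the final consonant of the stem — -e when the stem ends in a voiceless consonant (*arkehjuh*, *hemik*, *sif*); -pob when the stem ends in a voiced consonant (*pedtud*, *gimig*, *himnir*).
Since the final consonant of *uvek* is /k/ (voiceless), it takes -e, giving *uveke*.
*etor*: final consonant = /r/, voiced → -pob → *etorpob*.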